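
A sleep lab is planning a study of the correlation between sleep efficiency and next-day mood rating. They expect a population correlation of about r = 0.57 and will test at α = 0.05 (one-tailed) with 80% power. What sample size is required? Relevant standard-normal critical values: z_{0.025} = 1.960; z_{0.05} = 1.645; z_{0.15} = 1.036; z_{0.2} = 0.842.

n = 18

Fisher's z: C = ½·ln((1+r)/(1−r)) = ½·ln(3.6512) = 0.6475.
n = ((z_{α} + z_β)/C)² + 3.
(1.645 + 0.842) / 0.6475 = 2.487 / 0.6475 = 3.841.
n = 3.841² + 3 = 14.75 + 3 = 17.8.
Round up.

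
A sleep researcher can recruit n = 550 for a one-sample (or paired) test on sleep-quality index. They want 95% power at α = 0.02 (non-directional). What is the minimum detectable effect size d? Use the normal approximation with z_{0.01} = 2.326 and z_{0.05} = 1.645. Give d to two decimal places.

d_min ≈ 0.17

For a single sample (or paired design) of n = 550: d_min = (z_{α/2} + z_β)/√n.
z-sum = 2.326 + 1.645 = 3.971.
d_min = 3.971 / √550 = 3.971 / 23.452 = 0.169.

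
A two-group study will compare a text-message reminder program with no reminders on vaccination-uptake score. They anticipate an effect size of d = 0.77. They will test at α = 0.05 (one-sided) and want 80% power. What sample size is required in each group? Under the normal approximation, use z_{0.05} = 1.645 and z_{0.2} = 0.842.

For two independent groups with equal n: n = 2·((z_{α} + z_β) / d)².
z_{α} + z_β = 1.645 + 0.842 = 2.487.
n = 2 × (2.487 / 0.77)² = 2 × 3.230² = 2 × 10.43 = 20.9.
Round up to the next whole participant.

n = 21 per group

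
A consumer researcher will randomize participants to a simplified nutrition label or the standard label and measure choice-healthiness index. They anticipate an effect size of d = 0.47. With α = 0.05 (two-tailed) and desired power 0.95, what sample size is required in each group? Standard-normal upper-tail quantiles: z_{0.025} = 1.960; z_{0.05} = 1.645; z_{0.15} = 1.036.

For two independent groups with equal n: n = 2·((z_{α/2} + z_β) / d)².
z_{α/2} + z_β = 1.960 + 1.645 = 3.605.
n = 2 × (3.605 / 0.47)² = 2 × 7.670² = 2 × 58.83 = 117.7.
Round up to the next whole participant.

n = 118 per group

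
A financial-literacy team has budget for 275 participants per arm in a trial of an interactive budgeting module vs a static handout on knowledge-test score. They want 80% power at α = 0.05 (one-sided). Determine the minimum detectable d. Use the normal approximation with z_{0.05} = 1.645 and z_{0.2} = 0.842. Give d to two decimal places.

For two independent groups of n = 275 each: d_min = (z_{α} + z_β)·√(2/n).
z-sum = 1.645 + 0.842 = 2.487.
d_min = 2.487 × √(2/275) = 2.487 × 0.0853 = 0.212.

d_min ≈ 0.21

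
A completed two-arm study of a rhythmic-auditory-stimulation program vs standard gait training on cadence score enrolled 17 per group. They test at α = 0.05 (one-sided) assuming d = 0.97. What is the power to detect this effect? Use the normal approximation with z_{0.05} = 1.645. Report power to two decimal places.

power ≈ 0.88

For two equal groups, power = Φ(d·√(n/2) − z_{α}).
d·√(n/2) = 0.97 × √(17/2) = 0.97 × 2.915 = 2.828.
z_β = 2.828 − 1.645 = 1.183.
Power = Φ(1.183) = 0.882.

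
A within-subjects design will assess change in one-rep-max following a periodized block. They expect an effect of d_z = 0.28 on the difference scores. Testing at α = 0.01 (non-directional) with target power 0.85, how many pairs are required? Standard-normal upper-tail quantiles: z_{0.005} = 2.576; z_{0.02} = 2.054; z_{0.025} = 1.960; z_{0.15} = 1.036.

For a paired (one-sample on differences) test: n = ((z_{α/2} + z_β) / d)².
z_{α/2} + z_β = 2.576 + 1.036 = 3.612.
n = (3.612 / 0.28)² = 12.900² = 166.41.
Round up.

n = 167 pairs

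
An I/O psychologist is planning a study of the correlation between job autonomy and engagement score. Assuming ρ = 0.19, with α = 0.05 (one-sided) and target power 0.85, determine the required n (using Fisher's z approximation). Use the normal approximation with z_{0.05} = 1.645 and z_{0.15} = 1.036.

Fisher's z: C = ½·ln((1+r)/(1−r)) = ½·ln(1.4691) = 0.1923.
n = ((z_{α} + z_β)/C)² + 3.
(1.645 + 1.036) / 0.1923 = 2.681 / 0.1923 = 13.942.
n = 13.942² + 3 = 194.37 + 3 = 197.4.
Round up.

n = 198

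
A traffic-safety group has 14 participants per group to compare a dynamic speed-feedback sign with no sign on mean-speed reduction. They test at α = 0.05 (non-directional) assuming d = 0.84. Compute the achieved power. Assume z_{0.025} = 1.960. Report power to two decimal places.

For two equal groups, power = Φ(d·√(n/2) − z_{α/2}).
d·√(n/2) = 0.84 × √(14/2) = 0.84 × 2.646 = 2.222.
z_β = 2.222 − 1.960 = 0.262.
Power = Φ(0.262) = 0.604.

power ≈ 0.60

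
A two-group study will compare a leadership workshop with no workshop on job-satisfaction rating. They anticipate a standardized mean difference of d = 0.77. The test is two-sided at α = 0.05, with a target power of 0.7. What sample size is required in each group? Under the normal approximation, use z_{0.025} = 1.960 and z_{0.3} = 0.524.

For two independent groups with equal n: n = 2·((z_{α/2} + z_β) / d)².
z_{α/2} + z_β = 1.960 + 0.524 = 2.484.
n = 2 × (2.484 / 0.77)² = 2 × 3.226² = 2 × 10.41 = 20.8.
Round up to the next whole participant.

n = 21 per group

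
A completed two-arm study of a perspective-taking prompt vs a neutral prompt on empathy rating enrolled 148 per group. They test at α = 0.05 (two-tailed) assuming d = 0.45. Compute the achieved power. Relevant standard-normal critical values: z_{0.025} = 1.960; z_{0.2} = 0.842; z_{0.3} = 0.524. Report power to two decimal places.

power ≈ 0.97

For two equal groups, power = Φ(d·√(n/2) − z_{α/2}).
d·√(n/2) = 0.45 × √(148/2) = 0.45 × 8.602 = 3.871.
z_β = 3.871 − 1.960 = 1.911.
Power = Φ(1.911) = 0.972.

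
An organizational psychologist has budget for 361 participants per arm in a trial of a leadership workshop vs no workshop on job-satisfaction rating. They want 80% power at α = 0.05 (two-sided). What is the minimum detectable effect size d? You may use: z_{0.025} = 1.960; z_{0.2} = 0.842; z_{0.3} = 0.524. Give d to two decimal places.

For two independent groups of n = 361 each: d_min = (z_{α/2} + z_β)·√(2/n).
z-sum = 1.960 + 0.842 = 2.802.
d_min = 2.802 × √(2/361) = 2.802 × 0.0744 = 0.209.

d_min ≈ 0.21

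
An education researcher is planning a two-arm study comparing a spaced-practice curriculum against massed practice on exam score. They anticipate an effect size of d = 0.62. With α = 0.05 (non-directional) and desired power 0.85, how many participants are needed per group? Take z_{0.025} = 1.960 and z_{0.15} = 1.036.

For two independent groups with equal n: n = 2·((z_{α/2} + z_β) / d)².
z_{α/2} + z_β = 1.960 + 1.036 = 2.996.
n = 2 × (2.996 / 0.62)² = 2 × 4.832² = 2 × 23.35 = 46.7.
Round up to the next whole participant.

n = 47 per group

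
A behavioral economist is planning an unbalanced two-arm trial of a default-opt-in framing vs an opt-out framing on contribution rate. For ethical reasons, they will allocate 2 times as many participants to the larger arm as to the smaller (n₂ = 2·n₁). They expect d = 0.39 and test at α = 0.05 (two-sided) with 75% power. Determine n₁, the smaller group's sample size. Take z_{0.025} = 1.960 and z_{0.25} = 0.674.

With allocation ratio k = n₂/n₁ = 2, Var(x̄₁−x̄₂) = σ²(1/n₁ + 1/(k·n₁)) = σ²·(k+1)/(k·n₁).
So n₁ = (1 + 1/k)·((z_{α/2} + z_β)/d)² = 1.500 × (2.634/0.39)².
n₁ = 1.500 × 45.61 = 68.4.
Round up: n₁ = 69, giving n₂ = 2 × 69 = 138.

n₁ = 69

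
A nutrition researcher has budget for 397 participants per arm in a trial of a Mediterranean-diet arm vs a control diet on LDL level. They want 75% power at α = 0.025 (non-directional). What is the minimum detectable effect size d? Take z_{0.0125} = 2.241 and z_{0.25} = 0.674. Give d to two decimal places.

d_min ≈ 0.21

For two independent groups of n = 397 each: d_min = (z_{α/2} + z_β)·√(2/n).
z-sum = 2.241 + 0.674 = 2.915.
d_min = 2.915 × √(2/397) = 2.915 × 0.0710 = 0.207.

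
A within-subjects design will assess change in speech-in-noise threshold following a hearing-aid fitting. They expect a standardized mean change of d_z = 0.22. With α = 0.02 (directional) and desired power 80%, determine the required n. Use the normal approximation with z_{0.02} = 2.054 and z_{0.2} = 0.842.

n = 174 pairs

For a paired (one-sample on differences) test: n = ((z_{α} + z_β) / d)².
z_{α} + z_β = 2.054 + 0.842 = 2.896.
n = (2.896 / 0.22)² = 13.164² = 173.28.
Round up.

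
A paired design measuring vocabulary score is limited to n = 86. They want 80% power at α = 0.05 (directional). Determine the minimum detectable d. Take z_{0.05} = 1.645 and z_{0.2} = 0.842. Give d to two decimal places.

d_min ≈ 0.27

For a single sample (or paired design) of n = 86: d_min = (z_{α} + z_β)/√n.
z-sum = 1.645 + 0.842 = 2.487.
d_min = 2.487 / √86 = 2.487 / 9.274 = 0.268.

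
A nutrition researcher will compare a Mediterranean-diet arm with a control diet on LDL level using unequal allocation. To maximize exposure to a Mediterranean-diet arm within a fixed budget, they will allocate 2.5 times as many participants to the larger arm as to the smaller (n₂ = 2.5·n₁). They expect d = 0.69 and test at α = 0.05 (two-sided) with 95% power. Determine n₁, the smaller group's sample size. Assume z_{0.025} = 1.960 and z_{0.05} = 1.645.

n₁ = 39

With allocation ratio k = n₂/n₁ = 2.5, Var(x̄₁−x̄₂) = σ²(1/n₁ + 1/(k·n₁)) = σ²·(k+1)/(k·n₁).
So n₁ = (1 + 1/k)·((z_{α/2} + z_β)/d)² = 1.400 × (3.605/0.69)².
n₁ = 1.400 × 27.30 = 38.2.
Round up: n₁ = 39, giving n₂ = ⌈2.5 × 39⌉ = ⌈97.5⌉ = 98.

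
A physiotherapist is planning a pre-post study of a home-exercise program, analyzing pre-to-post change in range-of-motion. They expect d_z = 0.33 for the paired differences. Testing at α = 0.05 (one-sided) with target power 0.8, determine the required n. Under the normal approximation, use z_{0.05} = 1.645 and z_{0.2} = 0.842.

n = 57 pairs

For a paired (one-sample on differences) test: n = ((z_{α} + z_β) / d)².
z_{α} + z_β = 1.645 + 0.842 = 2.487.
n = (2.487 / 0.33)² = 7.536² = 56.80.
Round up.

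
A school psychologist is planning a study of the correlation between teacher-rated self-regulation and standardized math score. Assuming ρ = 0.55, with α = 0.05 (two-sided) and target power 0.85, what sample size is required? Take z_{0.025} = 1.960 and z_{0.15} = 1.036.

Fisher's z: C = ½·ln((1+r)/(1−r)) = ½·ln(3.4444) = 0.6184.
n = ((z_{α/2} + z_β)/C)² + 3.
(1.960 + 1.036) / 0.6184 = 2.996 / 0.6184 = 4.845.
n = 4.845² + 3 = 23.47 + 3 = 26.5.
Round up.

n = 27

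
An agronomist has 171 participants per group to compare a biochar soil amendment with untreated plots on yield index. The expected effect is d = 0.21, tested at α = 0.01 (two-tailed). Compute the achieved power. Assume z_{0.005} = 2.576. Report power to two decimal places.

For two equal groups, power = Φ(d·√(n/2) − z_{α/2}).
d·√(n/2) = 0.21 × √(171/2) = 0.21 × 9.247 = 1.942.
z_β = 1.942 − 2.576 = -0.634.
Power = Φ(-0.634) = 0.263.

power ≈ 0.26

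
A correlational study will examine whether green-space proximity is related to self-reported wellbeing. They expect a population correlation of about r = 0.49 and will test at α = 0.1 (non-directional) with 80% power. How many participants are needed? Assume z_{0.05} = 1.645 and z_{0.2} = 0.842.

n = 25

Fisher's z: C = ½·ln((1+r)/(1−r)) = ½·ln(2.9216) = 0.5361.
n = ((z_{α/2} + z_β)/C)² + 3.
(1.645 + 0.842) / 0.5361 = 2.487 / 0.5361 = 4.639.
n = 4.639² + 3 = 21.52 + 3 = 24.5.
Round up.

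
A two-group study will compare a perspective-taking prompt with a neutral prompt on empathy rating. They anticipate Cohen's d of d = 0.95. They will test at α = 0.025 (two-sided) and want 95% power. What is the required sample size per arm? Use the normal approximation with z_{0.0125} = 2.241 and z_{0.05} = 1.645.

n = 34 per group

For two independent groups with equal n: n = 2·((z_{α/2} + z_β) / d)².
z_{α/2} + z_β = 2.241 + 1.645 = 3.886.
n = 2 × (3.886 / 0.95)² = 2 × 4.091² = 2 × 16.73 = 33.5.
Round up to the next whole participant.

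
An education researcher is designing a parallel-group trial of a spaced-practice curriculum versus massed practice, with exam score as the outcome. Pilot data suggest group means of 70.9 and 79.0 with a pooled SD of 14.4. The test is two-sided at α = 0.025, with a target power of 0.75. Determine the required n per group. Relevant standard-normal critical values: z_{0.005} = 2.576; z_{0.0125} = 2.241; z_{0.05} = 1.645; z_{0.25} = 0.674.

n = 54 per group

Cohen's d = |M₁ − M₂| / SD_pooled = |70.9 − 79.0| / 14.4 = 8.1 / 14.4 = 0.562.
For two independent groups with equal n: n = 2·((z_{α/2} + z_β) / d)².
z_{α/2} + z_β = 2.241 + 0.674 = 2.915.
n = 2 × (2.915 / 0.562)² = 2 × 5.187² = 2 × 26.90 = 53.8.
Round up to the next whole participant.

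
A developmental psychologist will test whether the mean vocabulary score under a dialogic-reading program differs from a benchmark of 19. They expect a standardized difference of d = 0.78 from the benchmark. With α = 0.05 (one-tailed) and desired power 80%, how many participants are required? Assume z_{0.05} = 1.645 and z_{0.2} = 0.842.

n = 11

For a one-sample test: n = ((z_{α} + z_β) / d)².
z_{α} + z_β = 1.645 + 0.842 = 2.487.
n = (2.487 / 0.78)² = 3.188² = 10.17.
Round up.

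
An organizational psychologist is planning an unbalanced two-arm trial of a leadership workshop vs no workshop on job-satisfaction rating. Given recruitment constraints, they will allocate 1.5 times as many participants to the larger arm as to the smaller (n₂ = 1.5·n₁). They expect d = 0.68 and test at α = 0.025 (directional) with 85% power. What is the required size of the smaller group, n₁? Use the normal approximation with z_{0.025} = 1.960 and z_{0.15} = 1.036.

n₁ = 33

With allocation ratio k = n₂/n₁ = 1.5, Var(x̄₁−x̄₂) = σ²(1/n₁ + 1/(k·n₁)) = σ²·(k+1)/(k·n₁).
So n₁ = (1 + 1/k)·((z_{α} + z_β)/d)² = 1.667 × (2.996/0.68)².
n₁ = 1.667 × 19.41 = 32.4.
Round up: n₁ = 33, giving n₂ = ⌈1.5 × 33⌉ = ⌈49.5⌉ = 50.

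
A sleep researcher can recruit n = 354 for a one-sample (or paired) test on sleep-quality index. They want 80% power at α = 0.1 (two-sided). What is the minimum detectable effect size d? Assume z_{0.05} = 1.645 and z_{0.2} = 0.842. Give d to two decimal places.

d_min ≈ 0.13

For a single sample (or paired design) of n = 354: d_min = (z_{α/2} + z_β)/√n.
z-sum = 1.645 + 0.842 = 2.487.
d_min = 2.487 / √354 = 2.487 / 18.815 = 0.132.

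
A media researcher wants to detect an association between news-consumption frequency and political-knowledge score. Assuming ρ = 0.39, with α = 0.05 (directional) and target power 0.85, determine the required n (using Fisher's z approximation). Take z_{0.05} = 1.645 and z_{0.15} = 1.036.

Fisher's z: C = ½·ln((1+r)/(1−r)) = ½·ln(2.2787) = 0.4118.
n = ((z_{α} + z_β)/C)² + 3.
(1.645 + 1.036) / 0.4118 = 2.681 / 0.4118 = 6.510.
n = 6.510² + 3 = 42.39 + 3 = 45.4.
Round up.

n = 46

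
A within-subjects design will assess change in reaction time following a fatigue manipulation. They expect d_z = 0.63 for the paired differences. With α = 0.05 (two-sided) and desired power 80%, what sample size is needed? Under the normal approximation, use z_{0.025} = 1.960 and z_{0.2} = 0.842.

For a paired (one-sample on differences) test: n = ((z_{α/2} + z_β) / d)².
z_{α/2} + z_β = 1.960 + 0.842 = 2.802.
n = (2.802 / 0.63)² = 4.448² = 19.78.
Round up.

n = 20 pairs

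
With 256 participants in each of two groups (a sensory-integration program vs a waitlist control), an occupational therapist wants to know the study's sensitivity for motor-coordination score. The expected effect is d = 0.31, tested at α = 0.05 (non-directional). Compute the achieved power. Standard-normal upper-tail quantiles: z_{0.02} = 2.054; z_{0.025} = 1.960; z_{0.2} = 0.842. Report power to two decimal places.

For two equal groups, power = Φ(d·√(n/2) − z_{α/2}).
d·√(n/2) = 0.31 × √(256/2) = 0.31 × 11.314 = 3.507.
z_β = 3.507 − 1.960 = 1.547.
Power = Φ(1.547) = 0.939.

power ≈ 0.94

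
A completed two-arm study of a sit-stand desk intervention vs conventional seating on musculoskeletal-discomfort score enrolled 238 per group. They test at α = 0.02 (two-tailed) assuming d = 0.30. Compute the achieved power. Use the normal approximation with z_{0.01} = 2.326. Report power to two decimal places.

For two equal groups, power = Φ(d·√(n/2) − z_{α/2}).
d·√(n/2) = 0.30 × √(238/2) = 0.30 × 10.909 = 3.273.
z_β = 3.273 − 2.326 = 0.947.
Power = Φ(0.947) = 0.828.

power ≈ 0.83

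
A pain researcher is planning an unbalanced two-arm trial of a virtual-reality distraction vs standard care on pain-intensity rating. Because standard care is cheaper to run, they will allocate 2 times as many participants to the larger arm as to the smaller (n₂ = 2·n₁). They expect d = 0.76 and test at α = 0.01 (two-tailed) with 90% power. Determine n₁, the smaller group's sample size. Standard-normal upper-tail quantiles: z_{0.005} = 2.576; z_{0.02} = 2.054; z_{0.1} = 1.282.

n₁ = 39

With allocation ratio k = n₂/n₁ = 2, Var(x̄₁−x̄₂) = σ²(1/n₁ + 1/(k·n₁)) = σ²·(k+1)/(k·n₁).
So n₁ = (1 + 1/k)·((z_{α/2} + z_β)/d)² = 1.500 × (3.858/0.76)².
n₁ = 1.500 × 25.77 = 38.7.
Round up: n₁ = 39, giving n₂ = 2 × 39 = 78.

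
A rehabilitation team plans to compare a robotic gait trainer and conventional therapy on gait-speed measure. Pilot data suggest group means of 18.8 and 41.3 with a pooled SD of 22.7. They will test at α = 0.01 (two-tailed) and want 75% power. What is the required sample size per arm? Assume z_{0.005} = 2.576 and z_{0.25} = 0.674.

Cohen's d = |M₁ − M₂| / SD_pooled = |18.8 − 41.3| / 22.7 = 22.5 / 22.7 = 0.991.
For two independent groups with equal n: n = 2·((z_{α/2} + z_β) / d)².
z_{α/2} + z_β = 2.576 + 0.674 = 3.250.
n = 2 × (3.250 / 0.991)² = 2 × 3.280² = 2 × 10.76 = 21.5.
Round up to the next whole participant.

n = 22 per group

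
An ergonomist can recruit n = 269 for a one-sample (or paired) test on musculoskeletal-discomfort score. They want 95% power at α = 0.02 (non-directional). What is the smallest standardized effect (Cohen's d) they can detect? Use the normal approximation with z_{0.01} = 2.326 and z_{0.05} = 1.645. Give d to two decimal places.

d_min ≈ 0.24

For a single sample (or paired design) of n = 269: d_min = (z_{α/2} + z_β)/√n.
z-sum = 2.326 + 1.645 = 3.971.
d_min = 3.971 / √269 = 3.971 / 16.401 = 0.242.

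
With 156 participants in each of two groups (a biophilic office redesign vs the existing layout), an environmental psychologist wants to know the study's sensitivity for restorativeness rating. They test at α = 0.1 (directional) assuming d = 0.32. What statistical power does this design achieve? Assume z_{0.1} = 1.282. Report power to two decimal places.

For two equal groups, power = Φ(d·√(n/2) − z_{α}).
d·√(n/2) = 0.32 × √(156/2) = 0.32 × 8.832 = 2.826.
z_β = 2.826 − 1.282 = 1.544.
Power = Φ(1.544) = 0.939.

power ≈ 0.94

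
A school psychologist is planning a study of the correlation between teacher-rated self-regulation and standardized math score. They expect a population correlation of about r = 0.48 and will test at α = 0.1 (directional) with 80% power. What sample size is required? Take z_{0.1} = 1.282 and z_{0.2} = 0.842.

n = 20

Fisher's z: C = ½·ln((1+r)/(1−r)) = ½·ln(2.8462) = 0.5230.
n = ((z_{α} + z_β)/C)² + 3.
(1.282 + 0.842) / 0.5230 = 2.124 / 0.5230 = 4.061.
n = 4.061² + 3 = 16.49 + 3 = 19.5.
Round up.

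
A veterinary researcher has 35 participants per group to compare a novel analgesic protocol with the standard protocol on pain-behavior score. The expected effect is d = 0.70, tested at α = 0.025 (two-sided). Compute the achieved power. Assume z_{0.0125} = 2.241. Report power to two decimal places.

power ≈ 0.75

For two equal groups, power = Φ(d·√(n/2) − z_{α/2}).
d·√(n/2) = 0.70 × √(35/2) = 0.70 × 4.183 = 2.928.
z_β = 2.928 − 2.241 = 0.687.
Power = Φ(0.687) = 0.754.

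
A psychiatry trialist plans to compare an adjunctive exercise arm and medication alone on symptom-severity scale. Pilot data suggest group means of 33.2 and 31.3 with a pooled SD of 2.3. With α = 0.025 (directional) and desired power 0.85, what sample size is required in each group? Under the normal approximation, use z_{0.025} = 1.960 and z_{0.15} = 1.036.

n = 27 per group

Cohen's d = |M₁ − M₂| / SD_pooled = |33.2 − 31.3| / 2.3 = 1.9 / 2.3 = 0.826.
For two independent groups with equal n: n = 2·((z_{α} + z_β) / d)².
z_{α} + z_β = 1.960 + 1.036 = 2.996.
n = 2 × (2.996 / 0.826)² = 2 × 3.627² = 2 × 13.16 = 26.3.
Round up to the next whole participant.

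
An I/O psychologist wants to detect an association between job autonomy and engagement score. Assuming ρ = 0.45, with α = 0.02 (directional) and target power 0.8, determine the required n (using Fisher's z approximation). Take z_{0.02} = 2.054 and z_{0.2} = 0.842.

n = 39

Fisher's z: C = ½·ln((1+r)/(1−r)) = ½·ln(2.6364) = 0.4847.
n = ((z_{α} + z_β)/C)² + 3.
(2.054 + 0.842) / 0.4847 = 2.896 / 0.4847 = 5.975.
n = 5.975² + 3 = 35.70 + 3 = 38.7.
Round up.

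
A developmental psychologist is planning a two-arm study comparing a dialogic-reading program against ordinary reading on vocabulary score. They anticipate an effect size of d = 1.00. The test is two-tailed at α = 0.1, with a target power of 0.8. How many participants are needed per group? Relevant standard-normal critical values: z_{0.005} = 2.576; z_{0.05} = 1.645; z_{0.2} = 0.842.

n = 13 per group

For two independent groups with equal n: n = 2·((z_{α/2} + z_β) / d)².
z_{α/2} + z_β = 1.645 + 0.842 = 2.487.
n = 2 × (2.487 / 1.00)² = 2 × 2.487² = 2 × 6.19 = 12.4.
Round up to the next whole participant.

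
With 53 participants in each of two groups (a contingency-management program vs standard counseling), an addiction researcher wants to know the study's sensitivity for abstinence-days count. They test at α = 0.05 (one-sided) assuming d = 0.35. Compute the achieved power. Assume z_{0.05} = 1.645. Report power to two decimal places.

For two equal groups, power = Φ(d·√(n/2) − z_{α}).
d·√(n/2) = 0.35 × √(53/2) = 0.35 × 5.148 = 1.802.
z_β = 1.802 − 1.645 = 0.157.
Power = Φ(0.157) = 0.562.

power ≈ 0.56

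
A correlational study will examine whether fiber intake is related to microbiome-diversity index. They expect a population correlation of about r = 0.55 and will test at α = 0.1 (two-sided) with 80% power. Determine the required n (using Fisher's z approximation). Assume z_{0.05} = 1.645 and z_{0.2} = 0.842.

Fisher's z: C = ½·ln((1+r)/(1−r)) = ½·ln(3.4444) = 0.6184.
n = ((z_{α/2} + z_β)/C)² + 3.
(1.645 + 0.842) / 0.6184 = 2.487 / 0.6184 = 4.022.
n = 4.022² + 3 = 16.17 + 3 = 19.2.
Round up.

n = 20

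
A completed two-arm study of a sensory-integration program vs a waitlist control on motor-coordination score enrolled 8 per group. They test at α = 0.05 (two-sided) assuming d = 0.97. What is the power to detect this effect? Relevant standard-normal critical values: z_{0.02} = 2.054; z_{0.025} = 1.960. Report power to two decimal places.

For two equal groups, power = Φ(d·√(n/2) − z_{α/2}).
d·√(n/2) = 0.97 × √(8/2) = 0.97 × 2.000 = 1.940.
z_β = 1.940 − 1.960 = -0.020.
Power = Φ(-0.020) = 0.492.

power ≈ 0.49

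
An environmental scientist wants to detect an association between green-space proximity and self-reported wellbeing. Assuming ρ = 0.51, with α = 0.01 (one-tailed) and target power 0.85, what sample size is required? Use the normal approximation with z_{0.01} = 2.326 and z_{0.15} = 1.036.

Fisher's z: C = ½·ln((1+r)/(1−r)) = ½·ln(3.0816) = 0.5627.
n = ((z_{α} + z_β)/C)² + 3.
(2.326 + 1.036) / 0.5627 = 3.362 / 0.5627 = 5.975.
n = 5.975² + 3 = 35.70 + 3 = 38.7.
Round up.

n = 39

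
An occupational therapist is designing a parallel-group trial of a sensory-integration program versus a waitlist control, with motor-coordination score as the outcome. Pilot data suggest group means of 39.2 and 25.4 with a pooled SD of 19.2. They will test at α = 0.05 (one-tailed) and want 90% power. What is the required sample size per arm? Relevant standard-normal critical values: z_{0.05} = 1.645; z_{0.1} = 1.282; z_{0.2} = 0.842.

Cohen's d = |M₁ − M₂| / SD_pooled = |39.2 − 25.4| / 19.2 = 13.8 / 19.2 = 0.719.
For two independent groups with equal n: n = 2·((z_{α} + z_β) / d)².
z_{α} + z_β = 1.645 + 1.282 = 2.927.
n = 2 × (2.927 / 0.719)² = 2 × 4.071² = 2 × 16.57 = 33.1.
Round up to the next whole participant.

n = 34 per group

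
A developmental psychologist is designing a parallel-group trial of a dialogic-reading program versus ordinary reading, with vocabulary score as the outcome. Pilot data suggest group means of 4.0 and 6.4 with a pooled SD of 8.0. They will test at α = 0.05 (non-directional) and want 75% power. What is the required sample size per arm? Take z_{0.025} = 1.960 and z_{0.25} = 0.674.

Cohen's d = |M₁ − M₂| / SD_pooled = |4.0 − 6.4| / 8.0 = 2.4 / 8.0 = 0.300.
For two independent groups with equal n: n = 2·((z_{α/2} + z_β) / d)².
z_{α/2} + z_β = 1.960 + 0.674 = 2.634.
n = 2 × (2.634 / 0.300)² = 2 × 8.780² = 2 × 77.09 = 154.2.
Round up to the next whole participant.

n = 155 per group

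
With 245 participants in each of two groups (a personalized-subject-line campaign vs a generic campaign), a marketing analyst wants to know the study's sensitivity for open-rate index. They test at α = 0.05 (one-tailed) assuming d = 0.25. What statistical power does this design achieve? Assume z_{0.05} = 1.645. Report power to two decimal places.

power ≈ 0.87

For two equal groups, power = Φ(d·√(n/2) − z_{α}).
d·√(n/2) = 0.25 × √(245/2) = 0.25 × 11.068 = 2.767.
z_β = 2.767 − 1.645 = 1.122.
Power = Φ(1.122) = 0.869.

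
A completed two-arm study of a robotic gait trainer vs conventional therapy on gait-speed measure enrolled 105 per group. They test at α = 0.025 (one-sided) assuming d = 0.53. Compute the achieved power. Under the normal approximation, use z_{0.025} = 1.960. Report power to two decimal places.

power ≈ 0.97

For two equal groups, power = Φ(d·√(n/2) − z_{α}).
d·√(n/2) = 0.53 × √(105/2) = 0.53 × 7.246 = 3.840.
z_β = 3.840 − 1.960 = 1.880.
Power = Φ(1.880) = 0.970.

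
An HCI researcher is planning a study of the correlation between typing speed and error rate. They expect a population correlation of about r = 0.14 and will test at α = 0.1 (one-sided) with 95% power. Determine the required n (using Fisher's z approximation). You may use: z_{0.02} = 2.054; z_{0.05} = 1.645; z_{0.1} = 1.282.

Fisher's z: C = ½·ln((1+r)/(1−r)) = ½·ln(1.3256) = 0.1409.
n = ((z_{α} + z_β)/C)² + 3.
(1.282 + 1.645) / 0.1409 = 2.927 / 0.1409 = 20.774.
n = 20.774² + 3 = 431.54 + 3 = 434.5.
Round up.

n = 435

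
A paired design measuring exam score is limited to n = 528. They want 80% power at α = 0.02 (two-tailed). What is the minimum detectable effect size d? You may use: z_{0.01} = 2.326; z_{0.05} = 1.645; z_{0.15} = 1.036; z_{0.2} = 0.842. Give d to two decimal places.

d_min ≈ 0.14

For a single sample (or paired design) of n = 528: d_min = (z_{α/2} + z_β)/√n.
z-sum = 2.326 + 0.842 = 3.168.
d_min = 3.168 / √528 = 3.168 / 22.978 = 0.138.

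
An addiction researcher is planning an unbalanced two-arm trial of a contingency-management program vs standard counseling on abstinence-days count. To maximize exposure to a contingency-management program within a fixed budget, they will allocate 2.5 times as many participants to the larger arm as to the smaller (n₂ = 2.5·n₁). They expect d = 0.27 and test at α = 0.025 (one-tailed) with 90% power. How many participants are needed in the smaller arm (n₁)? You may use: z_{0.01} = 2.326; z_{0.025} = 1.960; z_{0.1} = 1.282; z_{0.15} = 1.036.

With allocation ratio k = n₂/n₁ = 2.5, Var(x̄₁−x̄₂) = σ²(1/n₁ + 1/(k·n₁)) = σ²·(k+1)/(k·n₁).
So n₁ = (1 + 1/k)·((z_{α} + z_β)/d)² = 1.400 × (3.242/0.27)².
n₁ = 1.400 × 144.18 = 201.8.
Round up: n₁ = 202, giving n₂ = 2.5 × 202 = 505.

n₁ = 202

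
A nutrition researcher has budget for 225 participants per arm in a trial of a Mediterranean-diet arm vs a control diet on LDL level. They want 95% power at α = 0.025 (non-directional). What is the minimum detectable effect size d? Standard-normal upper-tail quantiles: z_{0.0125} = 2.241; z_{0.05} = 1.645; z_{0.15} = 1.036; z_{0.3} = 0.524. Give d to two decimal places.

d_min ≈ 0.37

For two independent groups of n = 225 each: d_min = (z_{α/2} + z_β)·√(2/n).
z-sum = 2.241 + 1.645 = 3.886.
d_min = 3.886 × √(2/225) = 3.886 × 0.0943 = 0.366.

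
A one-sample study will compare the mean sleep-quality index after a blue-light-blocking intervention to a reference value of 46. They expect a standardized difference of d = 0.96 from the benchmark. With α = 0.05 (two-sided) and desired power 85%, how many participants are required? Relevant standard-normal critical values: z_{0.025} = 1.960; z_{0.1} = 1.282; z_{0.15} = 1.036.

For a one-sample test: n = ((z_{α/2} + z_β) / d)².
z_{α/2} + z_β = 1.960 + 1.036 = 2.996.
n = (2.996 / 0.96)² = 3.121² = 9.74.
Round up.

n = 10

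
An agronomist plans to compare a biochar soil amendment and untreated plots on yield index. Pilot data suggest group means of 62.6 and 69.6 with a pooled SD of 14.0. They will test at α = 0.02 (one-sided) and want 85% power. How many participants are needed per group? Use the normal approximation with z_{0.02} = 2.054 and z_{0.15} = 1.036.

Cohen's d = |M₁ − M₂| / SD_pooled = |62.6 − 69.6| / 14.0 = 7.0 / 14.0 = 0.500.
For two independent groups with equal n: n = 2·((z_{α} + z_β) / d)².
z_{α} + z_β = 2.054 + 1.036 = 3.090.
n = 2 × (3.090 / 0.500)² = 2 × 6.180² = 2 × 38.19 = 76.4.
Round up to the next whole participant.

n = 77 per group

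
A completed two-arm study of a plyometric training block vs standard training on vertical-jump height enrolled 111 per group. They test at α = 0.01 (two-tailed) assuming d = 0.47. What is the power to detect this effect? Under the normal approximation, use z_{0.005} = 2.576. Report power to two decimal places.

For two equal groups, power = Φ(d·√(n/2) − z_{α/2}).
d·√(n/2) = 0.47 × √(111/2) = 0.47 × 7.450 = 3.501.
z_β = 3.501 − 2.576 = 0.925.
Power = Φ(0.925) = 0.823.

power ≈ 0.82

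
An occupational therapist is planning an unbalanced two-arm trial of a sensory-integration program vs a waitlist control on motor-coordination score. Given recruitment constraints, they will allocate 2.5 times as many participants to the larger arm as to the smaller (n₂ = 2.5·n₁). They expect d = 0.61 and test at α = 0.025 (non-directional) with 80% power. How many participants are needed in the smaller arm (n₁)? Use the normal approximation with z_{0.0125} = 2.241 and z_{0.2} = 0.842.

n₁ = 36

With allocation ratio k = n₂/n₁ = 2.5, Var(x̄₁−x̄₂) = σ²(1/n₁ + 1/(k·n₁)) = σ²·(k+1)/(k·n₁).
So n₁ = (1 + 1/k)·((z_{α/2} + z_β)/d)² = 1.400 × (3.083/0.61)².
n₁ = 1.400 × 25.54 = 35.8.
Round up: n₁ = 36, giving n₂ = 2.5 × 36 = 90.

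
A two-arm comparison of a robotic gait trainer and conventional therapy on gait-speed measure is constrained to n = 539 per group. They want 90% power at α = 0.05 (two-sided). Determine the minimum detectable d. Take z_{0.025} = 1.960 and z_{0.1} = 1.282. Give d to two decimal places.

d_min ≈ 0.20

For two independent groups of n = 539 each: d_min = (z_{α/2} + z_β)·√(2/n).
z-sum = 1.960 + 1.282 = 3.242.
d_min = 3.242 × √(2/539) = 3.242 × 0.0609 = 0.197.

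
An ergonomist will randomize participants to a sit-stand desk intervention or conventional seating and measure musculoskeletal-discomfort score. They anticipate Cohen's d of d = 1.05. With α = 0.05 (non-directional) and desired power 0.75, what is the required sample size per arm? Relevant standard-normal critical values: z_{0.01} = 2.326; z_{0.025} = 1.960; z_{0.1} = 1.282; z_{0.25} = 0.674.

For two independent groups with equal n: n = 2·((z_{α/2} + z_β) / d)².
z_{α/2} + z_β = 1.960 + 0.674 = 2.634.
n = 2 × (2.634 / 1.05)² = 2 × 2.509² = 2 × 6.29 = 12.6.
Round up to the next whole participant.

n = 13 per group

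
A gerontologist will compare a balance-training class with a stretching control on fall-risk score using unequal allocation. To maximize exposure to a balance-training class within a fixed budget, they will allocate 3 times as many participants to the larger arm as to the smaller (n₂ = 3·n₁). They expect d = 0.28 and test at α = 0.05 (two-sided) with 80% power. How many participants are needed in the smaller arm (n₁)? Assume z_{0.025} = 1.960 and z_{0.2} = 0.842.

n₁ = 134

With allocation ratio k = n₂/n₁ = 3, Var(x̄₁−x̄₂) = σ²(1/n₁ + 1/(k·n₁)) = σ²·(k+1)/(k·n₁).
So n₁ = (1 + 1/k)·((z_{α/2} + z_β)/d)² = 1.333 × (2.802/0.28)².
n₁ = 1.333 × 100.14 = 133.5.
Round up: n₁ = 134, giving n₂ = 3 × 134 = 402.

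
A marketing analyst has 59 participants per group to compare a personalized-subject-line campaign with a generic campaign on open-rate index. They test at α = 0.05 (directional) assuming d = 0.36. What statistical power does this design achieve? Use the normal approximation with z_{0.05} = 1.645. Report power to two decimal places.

power ≈ 0.62

For two equal groups, power = Φ(d·√(n/2) − z_{α}).
d·√(n/2) = 0.36 × √(59/2) = 0.36 × 5.431 = 1.955.
z_β = 1.955 − 1.645 = 0.310.
Power = Φ(0.310) = 0.622.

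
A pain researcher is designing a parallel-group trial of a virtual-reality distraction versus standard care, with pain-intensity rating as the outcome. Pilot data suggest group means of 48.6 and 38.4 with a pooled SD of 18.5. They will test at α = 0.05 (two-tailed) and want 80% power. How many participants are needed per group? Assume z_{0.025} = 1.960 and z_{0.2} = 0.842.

n = 52 per group

Cohen's d = |M₁ − M₂| / SD_pooled = |48.6 − 38.4| / 18.5 = 10.2 / 18.5 = 0.551.
For two independent groups with equal n: n = 2·((z_{α/2} + z_β) / d)².
z_{α/2} + z_β = 1.960 + 0.842 = 2.802.
n = 2 × (2.802 / 0.551)² = 2 × 5.085² = 2 × 25.86 = 51.7.
Round up to the next whole participant.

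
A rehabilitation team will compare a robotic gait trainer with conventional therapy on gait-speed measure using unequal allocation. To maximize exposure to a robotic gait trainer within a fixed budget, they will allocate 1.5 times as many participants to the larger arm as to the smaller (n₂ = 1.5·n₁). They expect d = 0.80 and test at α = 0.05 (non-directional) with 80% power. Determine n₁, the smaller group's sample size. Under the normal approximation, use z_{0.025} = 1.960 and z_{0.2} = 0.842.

n₁ = 21

With allocation ratio k = n₂/n₁ = 1.5, Var(x̄₁−x̄₂) = σ²(1/n₁ + 1/(k·n₁)) = σ²·(k+1)/(k·n₁).
So n₁ = (1 + 1/k)·((z_{α/2} + z_β)/d)² = 1.667 × (2.802/0.80)².
n₁ = 1.667 × 12.27 = 20.4.
Round up: n₁ = 21, giving n₂ = ⌈1.5 × 21⌉ = ⌈31.5⌉ = 32.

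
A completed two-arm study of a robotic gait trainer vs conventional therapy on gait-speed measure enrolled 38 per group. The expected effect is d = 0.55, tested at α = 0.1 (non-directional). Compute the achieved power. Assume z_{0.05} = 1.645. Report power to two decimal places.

For two equal groups, power = Φ(d·√(n/2) − z_{α/2}).
d·√(n/2) = 0.55 × √(38/2) = 0.55 × 4.359 = 2.397.
z_β = 2.397 − 1.645 = 0.752.
Power = Φ(0.752) = 0.774.

power ≈ 0.77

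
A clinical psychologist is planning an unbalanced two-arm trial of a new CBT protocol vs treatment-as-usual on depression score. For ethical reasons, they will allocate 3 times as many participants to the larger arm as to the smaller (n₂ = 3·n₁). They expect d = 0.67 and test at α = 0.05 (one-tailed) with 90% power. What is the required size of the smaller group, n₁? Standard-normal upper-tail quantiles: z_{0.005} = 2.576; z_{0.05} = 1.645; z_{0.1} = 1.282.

With allocation ratio k = n₂/n₁ = 3, Var(x̄₁−x̄₂) = σ²(1/n₁ + 1/(k·n₁)) = σ²·(k+1)/(k·n₁).
So n₁ = (1 + 1/k)·((z_{α} + z_β)/d)² = 1.333 × (2.927/0.67)².
n₁ = 1.333 × 19.09 = 25.4.
Round up: n₁ = 26, giving n₂ = 3 × 26 = 78.

n₁ = 26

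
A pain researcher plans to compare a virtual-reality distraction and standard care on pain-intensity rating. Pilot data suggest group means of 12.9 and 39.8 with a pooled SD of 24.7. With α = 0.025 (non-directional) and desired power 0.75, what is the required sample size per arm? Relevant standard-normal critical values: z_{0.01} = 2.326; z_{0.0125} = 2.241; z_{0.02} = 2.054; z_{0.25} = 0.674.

n = 15 per group

Cohen's d = |M₁ − M₂| / SD_pooled = |12.9 − 39.8| / 24.7 = 26.9 / 24.7 = 1.089.
For two independent groups with equal n: n = 2·((z_{α/2} + z_β) / d)².
z_{α/2} + z_β = 2.241 + 0.674 = 2.915.
n = 2 × (2.915 / 1.089)² = 2 × 2.677² = 2 × 7.17 = 14.3.
Round up to the next whole participant.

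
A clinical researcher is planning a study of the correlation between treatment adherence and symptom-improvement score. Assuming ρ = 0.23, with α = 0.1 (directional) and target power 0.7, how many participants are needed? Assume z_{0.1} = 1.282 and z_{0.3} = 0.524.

Fisher's z: C = ½·ln((1+r)/(1−r)) = ½·ln(1.5974) = 0.2342.
n = ((z_{α} + z_β)/C)² + 3.
(1.282 + 0.524) / 0.2342 = 1.806 / 0.2342 = 7.711.
n = 7.711² + 3 = 59.47 + 3 = 62.5.
Round up.

n = 63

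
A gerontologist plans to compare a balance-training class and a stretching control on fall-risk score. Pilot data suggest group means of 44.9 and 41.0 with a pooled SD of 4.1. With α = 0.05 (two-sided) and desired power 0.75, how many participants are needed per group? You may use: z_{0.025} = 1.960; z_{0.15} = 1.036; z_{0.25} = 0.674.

Cohen's d = |M₁ − M₂| / SD_pooled = |44.9 − 41.0| / 4.1 = 3.9 / 4.1 = 0.951.
For two independent groups with equal n: n = 2·((z_{α/2} + z_β) / d)².
z_{α/2} + z_β = 1.960 + 0.674 = 2.634.
n = 2 × (2.634 / 0.951)² = 2 × 2.770² = 2 × 7.67 = 15.3.
Round up to the next whole participant.

n = 16 per group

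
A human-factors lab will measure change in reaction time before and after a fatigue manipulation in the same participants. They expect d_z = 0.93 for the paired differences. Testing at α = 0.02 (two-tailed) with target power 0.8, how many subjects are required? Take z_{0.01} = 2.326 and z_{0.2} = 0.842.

For a paired (one-sample on differences) test: n = ((z_{α/2} + z_β) / d)².
z_{α/2} + z_β = 2.326 + 0.842 = 3.168.
n = (3.168 / 0.93)² = 3.406² = 11.60.
Round up.

n = 12 pairs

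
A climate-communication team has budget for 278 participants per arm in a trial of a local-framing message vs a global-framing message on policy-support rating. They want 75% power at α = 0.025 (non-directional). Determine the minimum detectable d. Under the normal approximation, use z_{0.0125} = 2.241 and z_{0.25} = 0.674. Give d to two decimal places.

For two independent groups of n = 278 each: d_min = (z_{α/2} + z_β)·√(2/n).
z-sum = 2.241 + 0.674 = 2.915.
d_min = 2.915 × √(2/278) = 2.915 × 0.0848 = 0.247.

d_min ≈ 0.25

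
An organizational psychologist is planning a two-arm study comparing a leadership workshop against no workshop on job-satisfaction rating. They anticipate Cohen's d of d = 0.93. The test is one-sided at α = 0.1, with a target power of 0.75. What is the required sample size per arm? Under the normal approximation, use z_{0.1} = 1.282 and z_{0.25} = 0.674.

n = 9 per group

For two independent groups with equal n: n = 2·((z_{α} + z_β) / d)².
z_{α} + z_β = 1.282 + 0.674 = 1.956.
n = 2 × (1.956 / 0.93)² = 2 × 2.103² = 2 × 4.42 = 8.8.
Round up to the next whole participant.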